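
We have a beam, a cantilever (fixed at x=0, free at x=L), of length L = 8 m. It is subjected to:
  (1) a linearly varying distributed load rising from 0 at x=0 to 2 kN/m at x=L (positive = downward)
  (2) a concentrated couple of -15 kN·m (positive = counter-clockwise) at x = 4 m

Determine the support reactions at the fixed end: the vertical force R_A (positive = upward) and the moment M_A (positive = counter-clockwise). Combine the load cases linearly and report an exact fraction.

Load 1 — triangular load w₀=2 kN/m (0→w₀ over full span):
  R_A = w₀L/2 = 2·8/2 = 8 kN
  M_A = w₀L²/3 = 2·8²/3 = 128/3 kN·m
Load 2 — applied couple M₀=-15 kN·m at a=4 m (b=L-a=4):
  R_A = 0 kN
  M_A = -M₀ = -(-15) = 15 kN·m
Superposition: R_A = 8 kN, M_A = 173/3 kN·m

R_A = 8 kN, M_A = 173/3 kN·m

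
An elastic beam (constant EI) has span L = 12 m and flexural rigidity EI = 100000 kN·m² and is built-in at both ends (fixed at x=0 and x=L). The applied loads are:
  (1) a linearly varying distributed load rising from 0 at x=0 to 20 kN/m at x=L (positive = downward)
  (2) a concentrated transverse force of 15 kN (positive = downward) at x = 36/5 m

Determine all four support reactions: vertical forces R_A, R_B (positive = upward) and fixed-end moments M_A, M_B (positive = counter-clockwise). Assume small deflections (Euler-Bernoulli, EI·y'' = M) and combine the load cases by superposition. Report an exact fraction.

R_A = 1032/25 kN, M_A = 2832/25 kN·m, R_B = 2343/25 kN, M_B = -4248/25 kN·m

Load 1 — triangular load w₀=20 kN/m (0→w₀ over full span):
  R_A = 3w₀L/20 = 3·20·12/20 = 36 kN
  M_A = w₀L²/30 = 20·12²/30 = 96 kN·m
  R_B = 7w₀L/20 = 7·20·12/20 = 84 kN
  M_B = -w₀L²/20 = -20·12²/20 = -144 kN·m
Load 2 — point force P=15 kN at a=36/5 m (b=L-a=24/5):
  R_A = Pb²(3a+b)/L³ = 15·(24/5)²·(3·(36/5)+(24/5))/12³ = 132/25 kN
  M_A = Pab²/L² = 15·(36/5)·(24/5)²/12² = 432/25 kN·m
  R_B = Pa²(a+3b)/L³ = 15·(36/5)²·((36/5)+3·(24/5))/12³ = 243/25 kN
  M_B = -Pa²b/L² = -15·(36/5)²·(24/5)/12² = -648/25 kN·m
Superposition: R_A = 1032/25 kN, M_A = 2832/25 kN·m, R_B = 2343/25 kN, M_B = -4248/25 kN·m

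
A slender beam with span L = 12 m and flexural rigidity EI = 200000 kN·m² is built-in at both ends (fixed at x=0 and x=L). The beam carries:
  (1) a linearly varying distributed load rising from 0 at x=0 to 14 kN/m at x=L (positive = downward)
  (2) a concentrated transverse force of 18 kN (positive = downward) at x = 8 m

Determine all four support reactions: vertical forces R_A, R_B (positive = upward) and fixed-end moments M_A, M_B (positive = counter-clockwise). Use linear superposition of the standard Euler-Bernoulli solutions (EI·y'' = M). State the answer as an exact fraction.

Load 1 — triangular load w₀=14 kN/m (0→w₀ over full span):
  R_A = 3w₀L/20 = 3·14·12/20 = 126/5 kN
  M_A = w₀L²/30 = 14·12²/30 = 336/5 kN·m
  R_B = 7w₀L/20 = 7·14·12/20 = 294/5 kN
  M_B = -w₀L²/20 = -14·12²/20 = -504/5 kN·m
Load 2 — point force P=18 kN at a=8 m (b=L-a=4):
  R_A = Pb²(3a+b)/L³ = 18·4²·(3·8+4)/12³ = 14/3 kN
  M_A = Pab²/L² = 18·8·4²/12² = 16 kN·m
  R_B = Pa²(a+3b)/L³ = 18·8²·(8+3·4)/12³ = 40/3 kN
  M_B = -Pa²b/L² = -18·8²·4/12² = -32 kN·m
Superposition: R_A = 448/15 kN, M_A = 416/5 kN·m, R_B = 1082/15 kN, M_B = -664/5 kN·m

R_A = 448/15 kN, M_A = 416/5 kN·m, R_B = 1082/15 kN, M_B = -664/5 kN·m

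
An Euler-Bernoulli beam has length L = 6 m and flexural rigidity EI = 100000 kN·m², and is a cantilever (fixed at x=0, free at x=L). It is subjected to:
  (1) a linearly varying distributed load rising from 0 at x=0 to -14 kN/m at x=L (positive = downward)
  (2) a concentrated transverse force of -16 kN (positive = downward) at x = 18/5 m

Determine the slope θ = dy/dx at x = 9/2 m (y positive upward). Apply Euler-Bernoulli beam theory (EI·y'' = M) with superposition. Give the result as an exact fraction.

Load 1 — triangular load w₀=-14 kN/m (0→w₀ over full span):
  θ_1 = (w₀Lx²/4-w₀L²x/3-w₀x⁴/(24L))/EI = ((-14)·6·(9/2)²/4-(-14)·6²·(9/2)/3-(-14)·(9/2)⁴/(24·6))/100000 = 47439/12800000 rad
Load 2 — point force P=-16 kN at a=18/5 m (b=L-a=12/5):
  θ_2 = -Pa²/(2EI)  [x>a] = -(-16)·(18/5)²/(2·100000) = 81/78125 rad
Superposition: θ = Σ θ_i = 1517751/320000000 rad ≈ 0.004743 rad

θ(9/2) = 1517751/320000000 rad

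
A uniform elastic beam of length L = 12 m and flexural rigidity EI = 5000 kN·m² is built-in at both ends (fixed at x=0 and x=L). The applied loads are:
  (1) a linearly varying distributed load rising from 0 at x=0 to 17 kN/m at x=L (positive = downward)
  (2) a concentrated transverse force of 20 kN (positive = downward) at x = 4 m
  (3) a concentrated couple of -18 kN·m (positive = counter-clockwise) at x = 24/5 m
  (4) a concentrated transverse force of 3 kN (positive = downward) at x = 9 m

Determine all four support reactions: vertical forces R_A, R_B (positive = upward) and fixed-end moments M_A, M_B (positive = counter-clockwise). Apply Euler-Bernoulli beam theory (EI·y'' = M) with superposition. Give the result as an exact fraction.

Load 1 — triangular load w₀=17 kN/m (0→w₀ over full span):
  R_A = 3w₀L/20 = 3·17·12/20 = 153/5 kN
  M_A = w₀L²/30 = 17·12²/30 = 408/5 kN·m
  R_B = 7w₀L/20 = 7·17·12/20 = 357/5 kN
  M_B = -w₀L²/20 = -17·12²/20 = -612/5 kN·m
Load 2 — point force P=20 kN at a=4 m (b=L-a=8):
  R_A = Pb²(3a+b)/L³ = 20·8²·(3·4+8)/12³ = 400/27 kN
  M_A = Pab²/L² = 20·4·8²/12² = 320/9 kN·m
  R_B = Pa²(a+3b)/L³ = 20·4²·(4+3·8)/12³ = 140/27 kN
  M_B = -Pa²b/L² = -20·4²·8/12² = -160/9 kN·m
Load 3 — applied couple M₀=-18 kN·m at a=24/5 m (b=L-a=36/5):
  R_A = 6M₀ab/L³ = 6·(-18)·(24/5)·(36/5)/12³ = -54/25 kN
  M_A = M₀b(2a-b)/L² = (-18)·(36/5)·(2·(24/5)-(36/5))/12² = -54/25 kN·m
  R_B = -6M₀ab/L³ = -6·(-18)·(24/5)·(36/5)/12³ = 54/25 kN
  M_B = M₀a(2b-a)/L² = (-18)·(24/5)·(2·(36/5)-(24/5))/12² = -144/25 kN·m
Load 4 — point force P=3 kN at a=9 m (b=L-a=3):
  R_A = Pb²(3a+b)/L³ = 3·3²·(3·9+3)/12³ = 15/32 kN
  M_A = Pab²/L² = 3·9·3²/12² = 27/16 kN·m
  R_B = Pa²(a+3b)/L³ = 3·9²·(9+3·3)/12³ = 81/32 kN
  M_B = -Pa²b/L² = -3·9²·3/12² = -81/16 kN·m
Superposition: R_A = 944429/21600 kN, M_A = 420059/3600 kN·m, R_B = 1755571/21600 kN, M_B = -543601/3600 kN·m

R_A = 944429/21600 kN, M_A = 420059/3600 kN·m, R_B = 1755571/21600 kN, M_B = -543601/3600 kN·m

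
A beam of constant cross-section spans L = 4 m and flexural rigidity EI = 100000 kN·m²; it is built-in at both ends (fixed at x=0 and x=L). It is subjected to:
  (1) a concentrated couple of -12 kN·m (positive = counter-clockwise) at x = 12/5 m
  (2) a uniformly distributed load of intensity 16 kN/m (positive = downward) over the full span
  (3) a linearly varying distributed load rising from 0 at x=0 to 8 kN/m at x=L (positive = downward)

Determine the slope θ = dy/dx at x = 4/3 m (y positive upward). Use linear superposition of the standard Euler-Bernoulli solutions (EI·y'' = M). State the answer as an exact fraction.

θ(4/3) = -1277/18984375 rad

Load 1 — applied couple M₀=-12 kN·m at a=12/5 m (b=L-a=8/5):
  θ_1 = (R_Ax²/2 - M_Ax)/EI  [x≤a] with R_A=-108/25, M_A=-96/25 = ((-108/25)·(4/3)²/2 - (-96/25)·(4/3))/100000 = 1/78125 rad
Load 2 — uniform load w=16 kN/m over full span:
  θ_2 = -wx(L-x)(L-2x)/(12EI) = -16·(4/3)·(4-(4/3))·(4-2·(4/3))/(12·100000) = -16/253125 rad
Load 3 — triangular load w₀=8 kN/m (0→w₀ over full span):
  θ_3 = -w₀(2x(L-x)(L-2x)(x+2L)+x²(L-x)²)/(120LEI) = -8·(2·(4/3)·(4-(4/3))·(4-2·(4/3))·((4/3)+2·4)+(4/3)²·(4-(4/3))²)/(120·4·100000) = -64/3796875 rad
Superposition: θ = Σ θ_i = -1277/18984375 rad ≈ -0.000067 rad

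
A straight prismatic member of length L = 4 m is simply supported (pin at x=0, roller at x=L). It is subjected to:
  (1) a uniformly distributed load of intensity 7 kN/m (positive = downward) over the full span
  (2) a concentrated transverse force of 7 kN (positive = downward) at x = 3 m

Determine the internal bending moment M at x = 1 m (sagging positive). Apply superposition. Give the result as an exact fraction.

Load 1 — uniform load w=7 kN/m over full span:
  M_1 = wx(L-x)/2 = 7·1·(4-1)/2 = 21/2 kN·m
Load 2 — point force P=7 kN at a=3 m (b=L-a=1):
  M_2 = Pbx/L  [x≤a] = 7·1·1/4 = 7/4 kN·m
Superposition: M = Σ M_i = 49/4 kN·m ≈ 12.250000 kN·m

M(1) = 49/4 kN·m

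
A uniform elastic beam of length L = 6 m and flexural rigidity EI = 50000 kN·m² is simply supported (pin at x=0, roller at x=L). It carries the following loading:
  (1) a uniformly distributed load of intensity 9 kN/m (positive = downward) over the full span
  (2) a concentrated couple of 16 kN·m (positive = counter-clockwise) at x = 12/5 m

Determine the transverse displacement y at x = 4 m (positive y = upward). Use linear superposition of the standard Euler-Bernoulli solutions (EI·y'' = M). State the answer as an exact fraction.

y(4) = -6689/2812500 m

Load 1 — uniform load w=9 kN/m over full span:
  y_1 = -wx(L³-2Lx²+x³)/(24EI) = -9·4·(6³-2·6·4²+4³)/(24·50000) = -33/12500 m
Load 2 — applied couple M₀=16 kN·m at a=12/5 m (b=L-a=18/5):
  y_2 = (M₀x³/(6L)-M₀(x-a)²/2+C₁x)/EI  [x>a] with C₁=M₀(3b²-L²)/(6L)=32/25 = (16·4³/(6·6)-16·(4-(12/5))²/2+(32/25)·4)/50000 = 184/703125 m
Superposition: y = Σ y_i = -6689/2812500 m ≈ -0.002378 m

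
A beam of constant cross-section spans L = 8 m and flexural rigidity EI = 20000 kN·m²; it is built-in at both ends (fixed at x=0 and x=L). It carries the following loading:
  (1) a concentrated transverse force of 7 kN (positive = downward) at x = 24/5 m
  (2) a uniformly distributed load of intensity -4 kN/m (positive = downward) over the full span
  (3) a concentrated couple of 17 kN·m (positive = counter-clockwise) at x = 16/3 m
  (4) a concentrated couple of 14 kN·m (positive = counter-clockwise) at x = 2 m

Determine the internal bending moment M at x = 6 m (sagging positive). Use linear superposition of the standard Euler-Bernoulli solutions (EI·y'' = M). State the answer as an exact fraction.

M(6) = -41327/6000 kN·m

Load 1 — point force P=7 kN at a=24/5 m (b=L-a=16/5):
  M_1 = Pa²(a+3b)(L-x)/L³ - Pa²b/L²  [x>a] = 7·(24/5)²·((24/5)+3·(16/5))·(8-6)/8³ - 7·(24/5)²·(16/5)/8² = 126/125 kN·m
Load 2 — uniform load w=-4 kN/m over full span:
  M_2 = wLx/2 - wL²/12 - wx²/2 = (-4)·8·6/2 - (-4)·8²/12 - (-4)·6²/2 = -8/3 kN·m
Load 3 — applied couple M₀=17 kN·m at a=16/3 m (b=L-a=8/3):
  M_3 = R_Ax - M_A - M₀  [x>a] with R_A=17/6, M_A=17/3 = (17/6)·6 - (17/3) - 17 = -17/3 kN·m
Load 4 — applied couple M₀=14 kN·m at a=2 m (b=L-a=6):
  M_4 = R_Ax - M_A - M₀  [x>a] with R_A=63/32, M_A=-21/8 = (63/32)·6 - (-21/8) - 14 = 7/16 kN·m
Superposition: M = Σ M_i = -41327/6000 kN·m ≈ -6.887833 kN·m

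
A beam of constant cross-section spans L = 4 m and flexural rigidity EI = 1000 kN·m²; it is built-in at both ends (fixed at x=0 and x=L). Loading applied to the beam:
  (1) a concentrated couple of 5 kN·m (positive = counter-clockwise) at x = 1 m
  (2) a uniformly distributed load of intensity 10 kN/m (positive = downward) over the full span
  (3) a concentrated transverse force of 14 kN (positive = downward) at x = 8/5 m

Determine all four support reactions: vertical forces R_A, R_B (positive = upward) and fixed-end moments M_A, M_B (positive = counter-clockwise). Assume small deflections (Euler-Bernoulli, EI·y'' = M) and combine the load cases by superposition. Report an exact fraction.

R_A = 121913/4000 kN, M_A = 122759/6000 kN·m, R_B = 94087/4000 kN, M_B = -102881/6000 kN·m

Load 1 — applied couple M₀=5 kN·m at a=1 m (b=L-a=3):
  R_A = 6M₀ab/L³ = 6·5·1·3/4³ = 45/32 kN
  M_A = M₀b(2a-b)/L² = 5·3·(2·1-3)/4² = -15/16 kN·m
  R_B = -6M₀ab/L³ = -6·5·1·3/4³ = -45/32 kN
  M_B = M₀a(2b-a)/L² = 5·1·(2·3-1)/4² = 25/16 kN·m
Load 2 — uniform load w=10 kN/m over full span:
  R_A = wL/2 = 10·4/2 = 20 kN
  M_A = wL²/12 = 10·4²/12 = 40/3 kN·m
  R_B = wL/2 = 10·4/2 = 20 kN
  M_B = -wL²/12 = -10·4²/12 = -40/3 kN·m
Load 3 — point force P=14 kN at a=8/5 m (b=L-a=12/5):
  R_A = Pb²(3a+b)/L³ = 14·(12/5)²·(3·(8/5)+(12/5))/4³ = 1134/125 kN
  M_A = Pab²/L² = 14·(8/5)·(12/5)²/4² = 1008/125 kN·m
  R_B = Pa²(a+3b)/L³ = 14·(8/5)²·((8/5)+3·(12/5))/4³ = 616/125 kN
  M_B = -Pa²b/L² = -14·(8/5)²·(12/5)/4² = -672/125 kN·m
Superposition: R_A = 121913/4000 kN, M_A = 122759/6000 kN·m, R_B = 94087/4000 kN, M_B = -102881/6000 kN·m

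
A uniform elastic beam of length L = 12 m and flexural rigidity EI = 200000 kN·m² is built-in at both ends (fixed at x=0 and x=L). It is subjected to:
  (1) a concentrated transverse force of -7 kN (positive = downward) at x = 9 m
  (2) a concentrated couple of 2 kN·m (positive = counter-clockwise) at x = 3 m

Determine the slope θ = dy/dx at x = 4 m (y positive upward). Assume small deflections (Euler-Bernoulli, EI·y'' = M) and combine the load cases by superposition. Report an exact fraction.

Load 1 — point force P=-7 kN at a=9 m (b=L-a=3):
  θ_1 = -Pb²x(2aL-(3a+b)x)/(2L³EI)  [x≤a] = -(-7)·3²·4·(2·9·12-(3·9+3)·4)/(2·12³·200000) = 7/200000 rad
Load 2 — applied couple M₀=2 kN·m at a=3 m (b=L-a=9):
  θ_2 = (R_Ax²/2 - M_Ax - M₀(x-a))/EI  [x>a] with R_A=3/16, M_A=-3/8 = ((3/16)·4²/2 - (-3/8)·4 - 2·(4-3))/200000 = 1/200000 rad
Superposition: θ = Σ θ_i = 1/25000 rad ≈ 0.000040 rad

θ(4) = 1/25000 rad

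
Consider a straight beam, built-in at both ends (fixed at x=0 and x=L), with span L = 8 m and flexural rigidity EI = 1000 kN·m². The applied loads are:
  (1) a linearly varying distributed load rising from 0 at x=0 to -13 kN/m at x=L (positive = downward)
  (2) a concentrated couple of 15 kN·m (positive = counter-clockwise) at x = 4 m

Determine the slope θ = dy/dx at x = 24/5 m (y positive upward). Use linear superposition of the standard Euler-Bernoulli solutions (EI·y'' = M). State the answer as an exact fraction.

Load 1 — triangular load w₀=-13 kN/m (0→w₀ over full span):
  θ_1 = -w₀(2x(L-x)(L-2x)(x+2L)+x²(L-x)²)/(120LEI) = -(-13)·(2·(24/5)·(8-(24/5))·(8-2·(24/5))·((24/5)+2·8)+(24/5)²·(8-(24/5))²)/(120·8·1000) = -832/78125 rad
Load 2 — applied couple M₀=15 kN·m at a=4 m (b=L-a=4):
  θ_2 = (R_Ax²/2 - M_Ax - M₀(x-a))/EI  [x>a] with R_A=45/16, M_A=15/4 = ((45/16)·(24/5)²/2 - (15/4)·(24/5) - 15·((24/5)-4))/1000 = 3/1250 rad
Superposition: θ = Σ θ_i = -1289/156250 rad ≈ -0.008250 rad

θ(24/5) = -1289/156250 rad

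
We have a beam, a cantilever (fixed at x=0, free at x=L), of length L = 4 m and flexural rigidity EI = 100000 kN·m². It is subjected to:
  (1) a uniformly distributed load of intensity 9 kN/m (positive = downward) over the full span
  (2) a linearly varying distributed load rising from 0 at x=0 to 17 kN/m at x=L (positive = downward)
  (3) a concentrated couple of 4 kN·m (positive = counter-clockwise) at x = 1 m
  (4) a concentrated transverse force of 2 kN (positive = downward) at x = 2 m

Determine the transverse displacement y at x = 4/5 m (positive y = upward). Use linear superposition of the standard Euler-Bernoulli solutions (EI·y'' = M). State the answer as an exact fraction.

y(4/5) = -67492/146484375 m

Load 1 — uniform load w=9 kN/m over full span:
  y_1 = -wx²(x²-4Lx+6L²)/(24EI) = -9·(4/5)²·((4/5)²-4·4·(4/5)+6·4²)/(24·100000) = -393/1953125 m
Load 2 — triangular load w₀=17 kN/m (0→w₀ over full span):
  y_2 = (w₀Lx³/12-w₀L²x²/6-w₀x⁵/(120L))/EI = (17·4·(4/5)³/12-17·4²·(4/5)²/6-17·(4/5)⁵/(120·4))/100000 = -38267/146484375 m
Load 3 — applied couple M₀=4 kN·m at a=1 m (b=L-a=3):
  y_3 = M₀x²/(2EI)  [x≤a] = 4·(4/5)²/(2·100000) = 1/78125 m
Load 4 — point force P=2 kN at a=2 m (b=L-a=2):
  y_4 = -Px²(3a-x)/(6EI)  [x≤a] = -2·(4/5)²·(3·2-(4/5))/(6·100000) = -13/1171875 m
Superposition: y = Σ y_i = -67492/146484375 m ≈ -0.000461 m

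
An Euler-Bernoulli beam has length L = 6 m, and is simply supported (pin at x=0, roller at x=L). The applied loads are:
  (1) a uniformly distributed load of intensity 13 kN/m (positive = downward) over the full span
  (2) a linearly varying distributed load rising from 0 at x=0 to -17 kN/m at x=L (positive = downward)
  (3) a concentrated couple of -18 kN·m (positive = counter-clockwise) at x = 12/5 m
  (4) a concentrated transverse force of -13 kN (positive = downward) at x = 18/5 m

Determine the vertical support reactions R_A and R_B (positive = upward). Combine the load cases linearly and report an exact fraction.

R_A = 69/5 kN, R_B = 1/5 kN

Load 1 — uniform load w=13 kN/m over full span:
  R_A = wL/2 = 13·6/2 = 39 kN
  R_B = wL/2 = 13·6/2 = 39 kN
Load 2 — triangular load w₀=-17 kN/m (0→w₀ over full span):
  R_A = w₀L/6 = (-17)·6/6 = -17 kN
  R_B = w₀L/3 = (-17)·6/3 = -34 kN
Load 3 — applied couple M₀=-18 kN·m at a=12/5 m (b=L-a=18/5):
  R_A = M₀/L = (-18)/6 = -3 kN
  R_B = -M₀/L = -(-18)/6 = 3 kN
Load 4 — point force P=-13 kN at a=18/5 m (b=L-a=12/5):
  R_A = Pb/L = (-13)·(12/5)/6 = -26/5 kN
  R_B = Pa/L = (-13)·(18/5)/6 = -39/5 kN
Superposition: R_A = 69/5 kN, R_B = 1/5 kN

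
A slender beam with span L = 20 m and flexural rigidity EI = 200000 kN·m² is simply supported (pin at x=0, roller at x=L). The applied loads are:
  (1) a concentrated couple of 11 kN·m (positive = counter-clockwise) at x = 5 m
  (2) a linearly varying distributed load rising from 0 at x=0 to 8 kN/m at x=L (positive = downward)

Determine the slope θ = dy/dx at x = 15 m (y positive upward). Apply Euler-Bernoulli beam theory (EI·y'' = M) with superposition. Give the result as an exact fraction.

Load 1 — applied couple M₀=11 kN·m at a=5 m (b=L-a=15):
  θ_1 = (M₀x²/(2L)-M₀(x-a)+C₁)/EI  [x>a] with C₁=M₀(3b²-L²)/(6L)=605/24 = (11·15²/(2·20)-11·(15-5)+(605/24))/200000 = -11/96000 rad
Load 2 — triangular load w₀=8 kN/m (0→w₀ over full span):
  θ_2 = -w₀(7L⁴-30L²x²+15x⁴)/(360LEI) = -8·(7·20⁴-30·20²·15²+15·15⁴)/(360·20·200000) = 1313/288000 rad
Superposition: θ = Σ θ_i = 1/225 rad ≈ 0.004444 rad

θ(15) = 1/225 rad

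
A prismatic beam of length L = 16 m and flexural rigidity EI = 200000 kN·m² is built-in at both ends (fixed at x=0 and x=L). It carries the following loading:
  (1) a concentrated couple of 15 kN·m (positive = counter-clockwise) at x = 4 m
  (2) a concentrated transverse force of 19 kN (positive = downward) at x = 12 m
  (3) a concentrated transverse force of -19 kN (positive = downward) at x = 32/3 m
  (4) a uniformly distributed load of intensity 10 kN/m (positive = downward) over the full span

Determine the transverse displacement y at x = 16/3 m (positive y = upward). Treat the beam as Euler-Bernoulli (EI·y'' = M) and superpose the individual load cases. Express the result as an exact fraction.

y(16/3) = -8386/1366875 m

Load 1 — applied couple M₀=15 kN·m at a=4 m (b=L-a=12):
  y_1 = (R_Ax³/6 - M_Ax²/2 - M₀(x-a)²/2)/EI  [x>a] with R_A=135/128, M_A=-45/16 = ((135/128)·(16/3)³/6 - (-45/16)·(16/3)²/2 - 15·((16/3)-4)²/2)/200000 = 1/3750 m
Load 2 — point force P=19 kN at a=12 m (b=L-a=4):
  y_2 = -Pb²x²(3aL-(3a+b)x)/(6L³EI)  [x≤a] = -19·4²·(16/3)²·(3·12·16-(3·12+4)·(16/3))/(6·16³·200000) = -323/506250 m
Load 3 — point force P=-19 kN at a=32/3 m (b=L-a=16/3):
  y_3 = -Pb²x²(3aL-(3a+b)x)/(6L³EI)  [x≤a] = -(-19)·(16/3)²·(16/3)²·(3·(32/3)·16-(3·(32/3)+(16/3))·(16/3))/(6·16³·200000) = 6688/6834375 m
Load 4 — uniform load w=10 kN/m over full span:
  y_4 = -wx²(L-x)²/(24EI) = -10·(16/3)²·(16-(16/3))²/(24·200000) = -1024/151875 m
Superposition: y = Σ y_i = -8386/1366875 m ≈ -0.006135 m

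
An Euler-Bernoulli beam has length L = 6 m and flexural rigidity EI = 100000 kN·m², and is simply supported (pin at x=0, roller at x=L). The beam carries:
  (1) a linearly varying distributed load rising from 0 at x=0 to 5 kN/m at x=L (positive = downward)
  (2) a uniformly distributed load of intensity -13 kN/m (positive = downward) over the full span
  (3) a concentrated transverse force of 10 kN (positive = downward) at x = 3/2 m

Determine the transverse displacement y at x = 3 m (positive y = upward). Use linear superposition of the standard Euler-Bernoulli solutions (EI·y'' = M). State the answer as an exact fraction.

Load 1 — triangular load w₀=5 kN/m (0→w₀ over full span):
  y_1 = -w₀x(7L⁴-10L²x²+3x⁴)/(360LEI) = -5·3·(7·6⁴-10·6²·3²+3·3⁴)/(360·6·100000) = -27/64000 m
Load 2 — uniform load w=-13 kN/m over full span:
  y_2 = -wx(L³-2Lx²+x³)/(24EI) = -(-13)·3·(6³-2·6·3²+3³)/(24·100000) = 351/160000 m
Load 3 — point force P=10 kN at a=3/2 m (b=L-a=9/2):
  y_3 = -Pa(L-x)(2Lx-a²-x²)/(6LEI)  [x>a] = -10·(3/2)·(6-3)·(2·6·3-(3/2)²-3²)/(6·6·100000) = -99/320000 m
Superposition: y = Σ y_i = 117/80000 m ≈ 0.001463 m

y(3) = 117/80000 m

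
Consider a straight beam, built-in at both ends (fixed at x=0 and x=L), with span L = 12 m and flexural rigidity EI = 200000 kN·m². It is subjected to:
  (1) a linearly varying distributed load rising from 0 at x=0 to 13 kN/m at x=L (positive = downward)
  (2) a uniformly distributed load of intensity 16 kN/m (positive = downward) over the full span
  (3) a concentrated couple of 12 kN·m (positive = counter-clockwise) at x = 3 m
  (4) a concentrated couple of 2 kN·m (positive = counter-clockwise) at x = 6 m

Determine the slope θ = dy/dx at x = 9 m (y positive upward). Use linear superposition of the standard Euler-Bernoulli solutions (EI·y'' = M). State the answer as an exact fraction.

Load 1 — triangular load w₀=13 kN/m (0→w₀ over full span):
  θ_1 = -w₀(2x(L-x)(L-2x)(x+2L)+x²(L-x)²)/(120LEI) = -13·(2·9·(12-9)·(12-2·9)·(9+2·12)+9²·(12-9)²)/(120·12·200000) = 14391/32000000 rad
Load 2 — uniform load w=16 kN/m over full span:
  θ_2 = -wx(L-x)(L-2x)/(12EI) = -16·9·(12-9)·(12-2·9)/(12·200000) = 27/25000 rad
Load 3 — applied couple M₀=12 kN·m at a=3 m (b=L-a=9):
  θ_3 = (R_Ax²/2 - M_Ax - M₀(x-a))/EI  [x>a] with R_A=9/8, M_A=-9/4 = ((9/8)·9²/2 - (-9/4)·9 - 12·(9-3))/200000 = -99/3200000 rad
Load 4 — applied couple M₀=2 kN·m at a=6 m (b=L-a=6):
  θ_4 = (R_Ax²/2 - M_Ax - M₀(x-a))/EI  [x>a] with R_A=1/4, M_A=1/2 = ((1/4)·9²/2 - (1/2)·9 - 2·(9-6))/200000 = -3/1600000 rad
Superposition: θ = Σ θ_i = 47901/32000000 rad ≈ 0.001497 rad

θ(9) = 47901/32000000 rad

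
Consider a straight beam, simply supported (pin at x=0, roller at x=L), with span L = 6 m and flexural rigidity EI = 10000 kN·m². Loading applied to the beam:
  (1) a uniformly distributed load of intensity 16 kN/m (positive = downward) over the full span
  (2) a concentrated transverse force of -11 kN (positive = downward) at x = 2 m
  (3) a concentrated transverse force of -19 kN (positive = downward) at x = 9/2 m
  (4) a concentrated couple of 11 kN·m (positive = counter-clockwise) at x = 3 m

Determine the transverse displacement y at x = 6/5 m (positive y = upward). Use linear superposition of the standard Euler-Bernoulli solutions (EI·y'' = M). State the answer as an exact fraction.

y(6/5) = -3156437/300000000 m

Load 1 — uniform load w=16 kN/m over full span:
  y_1 = -wx(L³-2Lx²+x³)/(24EI) = -16·(6/5)·(6³-2·6·(6/5)²+(6/5)³)/(24·10000) = -6264/390625 m
Load 2 — point force P=-11 kN at a=2 m (b=L-a=4):
  y_2 = -Pbx(L²-b²-x²)/(6LEI)  [x≤a] = -(-11)·4·(6/5)·(6²-4²-(6/5)²)/(6·6·10000) = 638/234375 m
Load 3 — point force P=-19 kN at a=9/2 m (b=L-a=3/2):
  y_3 = -Pbx(L²-b²-x²)/(6LEI)  [x≤a] = -(-19)·(3/2)·(6/5)·(6²-(3/2)²-(6/5)²)/(6·6·10000) = 61389/20000000 m
Load 4 — applied couple M₀=11 kN·m at a=3 m (b=L-a=3):
  y_4 = (M₀x³/(6L)+C₁x)/EI  [x≤a] with C₁=M₀(3b²-L²)/(6L)=-11/4 = (11·(6/5)³/(6·6)+(-11/4)·(6/5))/10000 = -693/2500000 m
Superposition: y = Σ y_i = -3156437/300000000 m ≈ -0.010521 m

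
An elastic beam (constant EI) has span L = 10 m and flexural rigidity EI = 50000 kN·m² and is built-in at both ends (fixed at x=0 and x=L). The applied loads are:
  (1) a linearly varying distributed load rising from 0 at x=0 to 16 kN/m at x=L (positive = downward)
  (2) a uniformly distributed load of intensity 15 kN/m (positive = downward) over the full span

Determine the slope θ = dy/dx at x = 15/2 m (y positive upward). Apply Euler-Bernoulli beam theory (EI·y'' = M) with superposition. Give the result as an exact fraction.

Load 1 — triangular load w₀=16 kN/m (0→w₀ over full span):
  θ_1 = -w₀(2x(L-x)(L-2x)(x+2L)+x²(L-x)²)/(120LEI) = -16·(2·(15/2)·(10-(15/2))·(10-2·(15/2))·((15/2)+2·10)+(15/2)²·(10-(15/2))²)/(120·10·50000) = 41/32000 rad
Load 2 — uniform load w=15 kN/m over full span:
  θ_2 = -wx(L-x)(L-2x)/(12EI) = -15·(15/2)·(10-(15/2))·(10-2·(15/2))/(12·50000) = 3/1280 rad
Superposition: θ = Σ θ_i = 29/8000 rad ≈ 0.003625 rad

θ(15/2) = 29/8000 rad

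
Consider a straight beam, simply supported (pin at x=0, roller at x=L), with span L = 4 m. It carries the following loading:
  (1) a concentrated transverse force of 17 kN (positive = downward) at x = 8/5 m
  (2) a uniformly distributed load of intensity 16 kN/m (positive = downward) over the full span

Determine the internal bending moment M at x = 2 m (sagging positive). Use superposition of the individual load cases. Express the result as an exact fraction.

Load 1 — point force P=17 kN at a=8/5 m (b=L-a=12/5):
  M_1 = Pa(L-x)/L  [x>a] = 17·(8/5)·(4-2)/4 = 68/5 kN·m
Load 2 — uniform load w=16 kN/m over full span:
  M_2 = wx(L-x)/2 = 16·2·(4-2)/2 = 32 kN·m
Superposition: M = Σ M_i = 228/5 kN·m ≈ 45.600000 kN·m

M(2) = 228/5 kN·m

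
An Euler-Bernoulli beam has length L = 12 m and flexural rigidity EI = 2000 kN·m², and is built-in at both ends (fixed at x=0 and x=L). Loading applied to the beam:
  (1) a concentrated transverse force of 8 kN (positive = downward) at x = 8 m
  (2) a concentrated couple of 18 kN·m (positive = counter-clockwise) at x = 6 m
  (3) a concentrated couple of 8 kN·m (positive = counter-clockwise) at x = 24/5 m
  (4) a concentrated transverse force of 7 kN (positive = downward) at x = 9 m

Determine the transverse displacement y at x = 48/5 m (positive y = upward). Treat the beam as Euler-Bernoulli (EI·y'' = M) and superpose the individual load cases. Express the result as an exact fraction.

y(48/5) = -652157/37500000 m

Load 1 — point force P=8 kN at a=8 m (b=L-a=4):
  y_1 = -Pa²(L-x)²(3bL-(3b+a)(L-x))/(6L³EI)  [x>a] = -8·8²·(12-(48/5))²·(3·4·12-(3·4+8)·(12-(48/5)))/(6·12³·2000) = -128/9375 m
Load 2 — applied couple M₀=18 kN·m at a=6 m (b=L-a=6):
  y_2 = (R_Ax³/6 - M_Ax²/2 - M₀(x-a)²/2)/EI  [x>a] with R_A=9/4, M_A=9/2 = ((9/4)·(48/5)³/6 - (9/2)·(48/5)²/2 - 18·((48/5)-6)²/2)/2000 = 243/62500 m
Load 3 — applied couple M₀=8 kN·m at a=24/5 m (b=L-a=36/5):
  y_3 = (R_Ax³/6 - M_Ax²/2 - M₀(x-a)²/2)/EI  [x>a] with R_A=24/25, M_A=24/25 = ((24/25)·(48/5)³/6 - (24/25)·(48/5)²/2 - 8·((48/5)-(24/5))²/2)/2000 = 1008/390625 m
Load 4 — point force P=7 kN at a=9 m (b=L-a=3):
  y_4 = -Pa²(L-x)²(3bL-(3b+a)(L-x))/(6L³EI)  [x>a] = -7·9²·(12-(48/5))²·(3·3·12-(3·3+9)·(12-(48/5)))/(6·12³·2000) = -5103/500000 m
Superposition: y = Σ y_i = -652157/37500000 m ≈ -0.017391 m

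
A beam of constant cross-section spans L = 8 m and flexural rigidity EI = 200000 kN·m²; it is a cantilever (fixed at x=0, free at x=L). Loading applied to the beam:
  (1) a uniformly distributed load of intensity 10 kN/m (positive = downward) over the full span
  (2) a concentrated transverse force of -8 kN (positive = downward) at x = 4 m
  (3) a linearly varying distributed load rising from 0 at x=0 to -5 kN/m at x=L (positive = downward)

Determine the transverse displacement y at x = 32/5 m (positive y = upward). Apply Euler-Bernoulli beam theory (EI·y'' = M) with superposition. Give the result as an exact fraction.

Load 1 — uniform load w=10 kN/m over full span:
  y_1 = -wx²(x²-4Lx+6L²)/(24EI) = -10·(32/5)²·((32/5)²-4·8·(32/5)+6·8²)/(24·200000) = -22016/1171875 m
Load 2 — point force P=-8 kN at a=4 m (b=L-a=4):
  y_2 = -Pa²(3x-a)/(6EI)  [x>a] = -(-8)·4²·(3·(32/5)-4)/(6·200000) = 76/46875 m
Load 3 — triangular load w₀=-5 kN/m (0→w₀ over full span):
  y_3 = (w₀Lx³/12-w₀L²x²/6-w₀x⁵/(120L))/EI = ((-5)·8·(32/5)³/12-(-5)·8²·(32/5)²/6-(-5)·(32/5)⁵/(120·8))/200000 = 200192/29296875 m
Superposition: y = Σ y_i = -302708/29296875 m ≈ -0.010332 m

y(32/5) = -302708/29296875 m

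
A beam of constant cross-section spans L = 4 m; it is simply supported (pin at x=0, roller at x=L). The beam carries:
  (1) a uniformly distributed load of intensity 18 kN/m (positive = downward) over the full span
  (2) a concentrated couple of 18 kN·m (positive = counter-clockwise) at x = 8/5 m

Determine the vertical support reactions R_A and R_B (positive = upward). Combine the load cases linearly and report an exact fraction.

Load 1 — uniform load w=18 kN/m over full span:
  R_A = wL/2 = 18·4/2 = 36 kN
  R_B = wL/2 = 18·4/2 = 36 kN
Load 2 — applied couple M₀=18 kN·m at a=8/5 m (b=L-a=12/5):
  R_A = M₀/L = 18/4 = 9/2 kN
  R_B = -M₀/L = -18/4 = -9/2 kN
Superposition: R_A = 81/2 kN, R_B = 63/2 kN

R_A = 81/2 kN, R_B = 63/2 kN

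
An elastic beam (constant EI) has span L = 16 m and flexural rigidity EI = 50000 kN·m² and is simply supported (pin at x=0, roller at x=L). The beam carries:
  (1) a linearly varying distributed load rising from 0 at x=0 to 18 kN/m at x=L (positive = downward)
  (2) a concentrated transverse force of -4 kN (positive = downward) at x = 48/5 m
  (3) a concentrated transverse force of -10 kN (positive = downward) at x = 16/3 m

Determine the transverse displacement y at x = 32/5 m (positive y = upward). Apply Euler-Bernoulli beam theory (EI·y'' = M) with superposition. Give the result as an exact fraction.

y(32/5) = -162404608/1318359375 m

Load 1 — triangular load w₀=18 kN/m (0→w₀ over full span):
  y_1 = -w₀x(7L⁴-10L²x²+3x⁴)/(360LEI) = -18·(32/5)·(7·16⁴-10·16²·(32/5)²+3·(32/5)⁴)/(360·16·50000) = -7010304/48828125 m
Load 2 — point force P=-4 kN at a=48/5 m (b=L-a=32/5):
  y_2 = -Pbx(L²-b²-x²)/(6LEI)  [x≤a] = -(-4)·(32/5)·(32/5)·(16²-(32/5)²-(32/5)²)/(6·16·50000) = 34816/5859375 m
Load 3 — point force P=-10 kN at a=16/3 m (b=L-a=32/3):
  y_3 = -Pa(L-x)(2Lx-a²-x²)/(6LEI)  [x>a] = -(-10)·(16/3)·(16-(32/5))·(2·16·(32/5)-(16/3)²-(32/5)²)/(6·16·50000) = 30464/2109375 m
Superposition: y = Σ y_i = -162404608/1318359375 m ≈ -0.123187 m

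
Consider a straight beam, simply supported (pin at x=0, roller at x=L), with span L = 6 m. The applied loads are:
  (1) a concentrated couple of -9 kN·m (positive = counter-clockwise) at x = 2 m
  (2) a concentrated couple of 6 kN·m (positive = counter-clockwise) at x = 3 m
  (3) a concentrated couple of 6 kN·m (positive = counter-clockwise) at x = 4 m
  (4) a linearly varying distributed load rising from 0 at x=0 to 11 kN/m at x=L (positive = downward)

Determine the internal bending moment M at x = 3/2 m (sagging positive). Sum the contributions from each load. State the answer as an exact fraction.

M(3/2) = 519/32 kN·m

Load 1 — applied couple M₀=-9 kN·m at a=2 m (b=L-a=4):
  M_1 = M₀x/L  [x≤a] = (-9)·(3/2)/6 = -9/4 kN·m
Load 2 — applied couple M₀=6 kN·m at a=3 m (b=L-a=3):
  M_2 = M₀x/L  [x≤a] = 6·(3/2)/6 = 3/2 kN·m
Load 3 — applied couple M₀=6 kN·m at a=4 m (b=L-a=2):
  M_3 = M₀x/L  [x≤a] = 6·(3/2)/6 = 3/2 kN·m
Load 4 — triangular load w₀=11 kN/m (0→w₀ over full span):
  M_4 = w₀Lx/6 - w₀x³/(6L) = 11·6·(3/2)/6 - 11·(3/2)³/(6·6) = 495/32 kN·m
Superposition: M = Σ M_i = 519/32 kN·m ≈ 16.218750 kN·m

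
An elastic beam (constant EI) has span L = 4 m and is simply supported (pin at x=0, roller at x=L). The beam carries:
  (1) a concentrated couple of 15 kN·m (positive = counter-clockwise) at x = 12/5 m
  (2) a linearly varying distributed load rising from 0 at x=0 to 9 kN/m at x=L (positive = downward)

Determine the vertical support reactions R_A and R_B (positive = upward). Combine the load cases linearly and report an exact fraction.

Load 1 — applied couple M₀=15 kN·m at a=12/5 m (b=L-a=8/5):
  R_A = M₀/L = 15/4 kN
  R_B = -M₀/L = -15/4 kN
Load 2 — triangular load w₀=9 kN/m (0→w₀ over full span):
  R_A = w₀L/6 = 9·4/6 = 6 kN
  R_B = w₀L/3 = 9·4/3 = 12 kN
Superposition: R_A = 39/4 kN, R_B = 33/4 kN

R_A = 39/4 kN, R_B = 33/4 kN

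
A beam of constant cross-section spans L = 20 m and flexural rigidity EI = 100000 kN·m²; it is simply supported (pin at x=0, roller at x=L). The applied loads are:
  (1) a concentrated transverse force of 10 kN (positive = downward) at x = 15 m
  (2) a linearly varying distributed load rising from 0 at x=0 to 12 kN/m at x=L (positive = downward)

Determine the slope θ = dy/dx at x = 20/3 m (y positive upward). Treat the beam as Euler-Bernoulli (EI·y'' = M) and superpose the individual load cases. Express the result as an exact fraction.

Load 1 — point force P=10 kN at a=15 m (b=L-a=5):
  θ_1 = -Pb(L²-b²-3x²)/(6LEI)  [x≤a] = -10·5·(20²-5²-3·(20/3)²)/(6·20·100000) = -29/28800 rad
Load 2 — triangular load w₀=12 kN/m (0→w₀ over full span):
  θ_2 = -w₀(7L⁴-30L²x²+15x⁴)/(360LEI) = -12·(7·20⁴-30·20²·(20/3)²+15·(20/3)⁴)/(360·20·100000) = -104/10125 rad
Superposition: θ = Σ θ_i = -14617/1296000 rad ≈ -0.011279 rad

θ(20/3) = -14617/1296000 rad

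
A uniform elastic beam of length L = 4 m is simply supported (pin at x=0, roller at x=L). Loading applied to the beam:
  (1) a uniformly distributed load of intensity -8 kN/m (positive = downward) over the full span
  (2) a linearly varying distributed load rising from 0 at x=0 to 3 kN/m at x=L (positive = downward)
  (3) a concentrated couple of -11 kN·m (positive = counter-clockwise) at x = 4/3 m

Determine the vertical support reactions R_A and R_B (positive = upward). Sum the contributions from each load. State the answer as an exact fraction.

Load 1 — uniform load w=-8 kN/m over full span:
  R_A = wL/2 = (-8)·4/2 = -16 kN
  R_B = wL/2 = (-8)·4/2 = -16 kN
Load 2 — triangular load w₀=3 kN/m (0→w₀ over full span):
  R_A = w₀L/6 = 3·4/6 = 2 kN
  R_B = w₀L/3 = 3·4/3 = 4 kN
Load 3 — applied couple M₀=-11 kN·m at a=4/3 m (b=L-a=8/3):
  R_A = M₀/L = (-11)/4 = -11/4 kN
  R_B = -M₀/L = -(-11)/4 = 11/4 kN
Superposition: R_A = -67/4 kN, R_B = -37/4 kN

R_A = -67/4 kN, R_B = -37/4 kN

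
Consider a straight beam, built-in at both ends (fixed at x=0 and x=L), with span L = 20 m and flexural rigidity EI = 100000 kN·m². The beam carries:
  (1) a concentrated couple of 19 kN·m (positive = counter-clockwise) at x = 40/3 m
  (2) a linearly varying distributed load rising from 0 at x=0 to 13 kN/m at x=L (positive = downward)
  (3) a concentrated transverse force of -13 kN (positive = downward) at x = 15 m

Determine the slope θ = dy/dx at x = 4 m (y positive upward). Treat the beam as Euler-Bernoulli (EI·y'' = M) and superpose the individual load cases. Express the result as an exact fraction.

Load 1 — applied couple M₀=19 kN·m at a=40/3 m (b=L-a=20/3):
  θ_1 = (R_Ax²/2 - M_Ax)/EI  [x≤a] with R_A=19/15, M_A=19/3 = ((19/15)·4²/2 - (19/3)·4)/100000 = -19/125000 rad
Load 2 — triangular load w₀=13 kN/m (0→w₀ over full span):
  θ_2 = -w₀(2x(L-x)(L-2x)(x+2L)+x²(L-x)²)/(120LEI) = -13·(2·4·(20-4)·(20-2·4)·(4+2·20)+4²·(20-4)²)/(120·20·100000) = -182/46875 rad
Load 3 — point force P=-13 kN at a=15 m (b=L-a=5):
  θ_3 = -Pb²x(2aL-(3a+b)x)/(2L³EI)  [x≤a] = -(-13)·5²·4·(2·15·20-(3·15+5)·4)/(2·20³·100000) = 13/40000 rad
Superposition: θ = Σ θ_i = -11129/3000000 rad ≈ -0.003710 rad

θ(4) = -11129/3000000 rad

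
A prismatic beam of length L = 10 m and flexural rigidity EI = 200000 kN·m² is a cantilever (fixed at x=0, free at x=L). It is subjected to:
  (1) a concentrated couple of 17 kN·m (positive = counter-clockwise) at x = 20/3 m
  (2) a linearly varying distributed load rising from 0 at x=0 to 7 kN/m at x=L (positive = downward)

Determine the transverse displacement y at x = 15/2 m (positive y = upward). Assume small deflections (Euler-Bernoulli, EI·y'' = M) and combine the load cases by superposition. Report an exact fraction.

Load 1 — applied couple M₀=17 kN·m at a=20/3 m (b=L-a=10/3):
  y_1 = M₀a(2x-a)/(2EI)  [x>a] = 17·(20/3)·(2·(15/2)-(20/3))/(2·200000) = 17/7200 m
Load 2 — triangular load w₀=7 kN/m (0→w₀ over full span):
  y_2 = (w₀Lx³/12-w₀L²x²/6-w₀x⁵/(120L))/EI = (7·10·(15/2)³/12-7·10²·(15/2)²/6-7·(15/2)⁵/(120·10))/200000 = -17367/819200 m
Superposition: y = Σ y_i = -27779/1474560 m ≈ -0.018839 m

y(15/2) = -27779/1474560 m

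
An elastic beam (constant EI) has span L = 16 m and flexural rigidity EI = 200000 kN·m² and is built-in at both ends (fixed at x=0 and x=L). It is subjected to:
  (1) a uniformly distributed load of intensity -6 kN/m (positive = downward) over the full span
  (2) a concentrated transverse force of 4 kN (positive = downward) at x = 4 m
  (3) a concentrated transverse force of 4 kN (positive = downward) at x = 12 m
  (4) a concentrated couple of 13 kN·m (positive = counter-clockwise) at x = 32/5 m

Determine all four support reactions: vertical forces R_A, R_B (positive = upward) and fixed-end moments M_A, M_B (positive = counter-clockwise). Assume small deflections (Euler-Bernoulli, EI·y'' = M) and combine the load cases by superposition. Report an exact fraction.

Load 1 — uniform load w=-6 kN/m over full span:
  R_A = wL/2 = (-6)·16/2 = -48 kN
  M_A = wL²/12 = (-6)·16²/12 = -128 kN·m
  R_B = wL/2 = (-6)·16/2 = -48 kN
  M_B = -wL²/12 = -(-6)·16²/12 = 128 kN·m
Load 2 — point force P=4 kN at a=4 m (b=L-a=12):
  R_A = Pb²(3a+b)/L³ = 4·12²·(3·4+12)/16³ = 27/8 kN
  M_A = Pab²/L² = 4·4·12²/16² = 9 kN·m
  R_B = Pa²(a+3b)/L³ = 4·4²·(4+3·12)/16³ = 5/8 kN
  M_B = -Pa²b/L² = -4·4²·12/16² = -3 kN·m
Load 3 — point force P=4 kN at a=12 m (b=L-a=4):
  R_A = Pb²(3a+b)/L³ = 4·4²·(3·12+4)/16³ = 5/8 kN
  M_A = Pab²/L² = 4·12·4²/16² = 3 kN·m
  R_B = Pa²(a+3b)/L³ = 4·12²·(12+3·4)/16³ = 27/8 kN
  M_B = -Pa²b/L² = -4·12²·4/16² = -9 kN·m
Load 4 — applied couple M₀=13 kN·m at a=32/5 m (b=L-a=48/5):
  R_A = 6M₀ab/L³ = 6·13·(32/5)·(48/5)/16³ = 117/100 kN
  M_A = M₀b(2a-b)/L² = 13·(48/5)·(2·(32/5)-(48/5))/16² = 39/25 kN·m
  R_B = -6M₀ab/L³ = -6·13·(32/5)·(48/5)/16³ = -117/100 kN
  M_B = M₀a(2b-a)/L² = 13·(32/5)·(2·(48/5)-(32/5))/16² = 104/25 kN·m
Superposition: R_A = -4283/100 kN, M_A = -2861/25 kN·m, R_B = -4517/100 kN, M_B = 3004/25 kN·m

R_A = -4283/100 kN, M_A = -2861/25 kN·m, R_B = -4517/100 kN, M_B = 3004/25 kN·m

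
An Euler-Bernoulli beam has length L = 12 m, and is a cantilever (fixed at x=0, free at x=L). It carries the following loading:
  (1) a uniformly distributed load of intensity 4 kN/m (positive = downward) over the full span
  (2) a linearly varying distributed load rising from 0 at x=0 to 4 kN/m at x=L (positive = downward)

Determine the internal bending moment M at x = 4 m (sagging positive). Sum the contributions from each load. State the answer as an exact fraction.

Load 1 — uniform load w=4 kN/m over full span:
  M_1 = -w(L-x)²/2 = -4·(12-4)²/2 = -128 kN·m
Load 2 — triangular load w₀=4 kN/m (0→w₀ over full span):
  M_2 = w₀Lx/2 - w₀L²/3 - w₀x³/(6L) = 4·12·4/2 - 4·12²/3 - 4·4³/(6·12) = -896/9 kN·m
Superposition: M = Σ M_i = -2048/9 kN·m ≈ -227.555556 kN·m

M(4) = -2048/9 kN·m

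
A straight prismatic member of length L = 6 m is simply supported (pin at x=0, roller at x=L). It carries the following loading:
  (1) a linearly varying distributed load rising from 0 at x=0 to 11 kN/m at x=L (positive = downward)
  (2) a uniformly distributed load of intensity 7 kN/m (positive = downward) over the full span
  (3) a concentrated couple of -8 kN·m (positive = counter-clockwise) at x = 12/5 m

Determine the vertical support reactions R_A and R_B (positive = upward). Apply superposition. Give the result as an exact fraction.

Load 1 — triangular load w₀=11 kN/m (0→w₀ over full span):
  R_A = w₀L/6 = 11·6/6 = 11 kN
  R_B = w₀L/3 = 11·6/3 = 22 kN
Load 2 — uniform load w=7 kN/m over full span:
  R_A = wL/2 = 7·6/2 = 21 kN
  R_B = wL/2 = 7·6/2 = 21 kN
Load 3 — applied couple M₀=-8 kN·m at a=12/5 m (b=L-a=18/5):
  R_A = M₀/L = (-8)/6 = -4/3 kN
  R_B = -M₀/L = -(-8)/6 = 4/3 kN
Superposition: R_A = 92/3 kN, R_B = 133/3 kN

R_A = 92/3 kN, R_B = 133/3 kN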